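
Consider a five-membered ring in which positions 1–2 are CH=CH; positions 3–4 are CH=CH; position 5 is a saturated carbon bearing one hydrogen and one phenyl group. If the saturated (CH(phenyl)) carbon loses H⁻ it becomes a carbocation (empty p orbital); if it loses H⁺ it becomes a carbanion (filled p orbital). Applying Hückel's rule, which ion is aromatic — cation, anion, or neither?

The anion

In both ions every ring atom is sp² and contributes a p orbital, so both rings are fully conjugated.
Cation: 2 × 2 + 0 = 4 π electrons → 4(1), antiaromatic.
Anion: 2 × 2 + 2 = 6 π electrons → 4(1)+2, aromatic.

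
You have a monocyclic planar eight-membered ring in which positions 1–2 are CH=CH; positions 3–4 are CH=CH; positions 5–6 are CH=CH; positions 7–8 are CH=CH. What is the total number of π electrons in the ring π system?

8

Check conjugation: the double-bond atoms are sp², each contributing one p electron — every position has a p orbital, so the cyclic π system is continuous.
Adding the contributions, 4 × 2 = 8 from the 4 double-bond units.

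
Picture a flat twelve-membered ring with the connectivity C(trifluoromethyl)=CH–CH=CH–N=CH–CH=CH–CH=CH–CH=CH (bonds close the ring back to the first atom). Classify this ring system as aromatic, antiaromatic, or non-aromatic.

Antiaromatic

Every ring atom contributes a p orbital perpendicular to the ring (each doubly-bonded ring atom is sp² with one p-orbital electron; each sp² =N– keeps its lone pair in-plane and puts one electron into the π system), so the π system is cyclic and fully conjugated.
Counting π electrons: 6 × 2 = 12 from the 6 double-bond units.
A 4n π count (12, n = 3) in a planar conjugated ring means antiaromatic.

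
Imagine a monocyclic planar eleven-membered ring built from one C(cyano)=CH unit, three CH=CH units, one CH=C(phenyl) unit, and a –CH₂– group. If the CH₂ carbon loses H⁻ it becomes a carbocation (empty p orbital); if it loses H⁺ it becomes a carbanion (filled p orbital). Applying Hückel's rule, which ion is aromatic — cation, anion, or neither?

The cation

Both ions have a continuous loop of p orbitals — each ring atom is sp².
Cation: 5 × 2 + 0 = 10 π electrons → 4(2)+2, aromatic.
Anion: 5 × 2 + 2 = 12 π electrons → 4(3), antiaromatic.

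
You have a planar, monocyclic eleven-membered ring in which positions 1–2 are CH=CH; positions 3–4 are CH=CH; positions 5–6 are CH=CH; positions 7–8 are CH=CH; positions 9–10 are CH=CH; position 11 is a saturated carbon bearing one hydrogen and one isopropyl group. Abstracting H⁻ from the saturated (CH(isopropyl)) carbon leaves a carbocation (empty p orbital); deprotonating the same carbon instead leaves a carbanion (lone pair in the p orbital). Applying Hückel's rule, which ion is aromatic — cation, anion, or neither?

Both ions have a continuous loop of p orbitals — each ring atom is sp².
Cation: 5 × 2 + 0 = 10 π electrons → 4(2)+2, aromatic.
Anion: 5 × 2 + 2 = 12 π electrons → 4(3), antiaromatic.

The cation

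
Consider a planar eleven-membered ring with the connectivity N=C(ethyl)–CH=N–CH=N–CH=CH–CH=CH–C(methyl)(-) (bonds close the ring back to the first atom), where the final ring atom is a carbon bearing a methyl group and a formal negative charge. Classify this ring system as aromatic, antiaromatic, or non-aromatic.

Antiaromatic

All ring atoms are sp² and supply a p orbital to the ring (the double-bond atoms are sp², each contributing one p electron; the doubly-bonded nitrogens are pyridine-type — their lone pairs lie in the ring plane, leaving one electron in the p orbital; the carbanion's lone pair occupies the p orbital); the conjugation is uninterrupted.
Counting π electrons: 5 × 2 = 10 from the double-bond units + 2 from the C(methyl)(-) atom = 12.
12 is a 4n count (n = 3), so the planar conjugated ring is antiaromatic.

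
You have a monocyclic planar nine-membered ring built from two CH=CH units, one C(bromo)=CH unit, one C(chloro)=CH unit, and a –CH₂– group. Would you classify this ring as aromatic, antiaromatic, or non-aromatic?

Non-aromatic

The CH2 position has four σ bonds — the tetrahedral CH₂ carbon is sp³ and has no p orbital in the ring π system — so the cyclic conjugation is interrupted.
Broken conjugation rules out both aromaticity and antiaromaticity.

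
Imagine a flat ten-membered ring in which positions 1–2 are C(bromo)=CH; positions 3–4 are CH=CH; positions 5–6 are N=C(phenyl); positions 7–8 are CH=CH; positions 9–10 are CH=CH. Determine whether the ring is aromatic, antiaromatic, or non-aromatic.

Check conjugation: the double-bond atoms are sp², each contributing one p electron; the doubly-bonded nitrogens are pyridine-type — their lone pairs lie in the ring plane, leaving one electron in the p orbital — every position has a p orbital, so the cyclic π system is continuous.
Counting π electrons: 5 × 2 = 10 from the 5 double-bond units.
10 = 4(2) + 2, which satisfies Hückel's 4n+2 rule.

Aromatic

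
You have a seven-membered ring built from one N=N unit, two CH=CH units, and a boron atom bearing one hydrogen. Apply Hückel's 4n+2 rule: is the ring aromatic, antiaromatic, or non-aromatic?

Aromatic

All ring atoms are sp² and supply a p orbital to the ring (every atom in a ring double bond is sp² and brings one electron to the p orbital; the doubly-bonded nitrogens are pyridine-type — their lone pairs lie in the ring plane, leaving one electron in the p orbital; the boron has an empty p orbital); the conjugation is uninterrupted.
Adding the contributions, 3 × 2 = 6 from the double-bond units + 0 from the BH atom = 6.
With 6 π electrons (n = 1), the Hückel 4n+2 condition holds.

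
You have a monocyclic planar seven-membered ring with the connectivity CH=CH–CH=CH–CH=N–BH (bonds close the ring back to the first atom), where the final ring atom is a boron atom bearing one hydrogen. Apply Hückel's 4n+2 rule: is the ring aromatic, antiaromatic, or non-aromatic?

Aromatic

All ring atoms are sp² and supply a p orbital to the ring (each doubly-bonded ring atom is sp² with one p-orbital electron; the doubly-bonded nitrogens are pyridine-type — their lone pairs lie in the ring plane, leaving one electron in the p orbital; the boron has an empty p orbital); the conjugation is uninterrupted.
π-electron count: 3 × 2 = 6 from the double-bond units + 0 from the BH atom = 6.
6 = 4(1) + 2, which satisfies Hückel's 4n+2 rule.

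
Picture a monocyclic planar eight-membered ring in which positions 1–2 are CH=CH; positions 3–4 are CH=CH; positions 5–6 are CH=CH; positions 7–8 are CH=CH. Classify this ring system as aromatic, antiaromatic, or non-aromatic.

Check conjugation: the double-bond atoms are sp², each contributing one p electron — every position has a p orbital, so the cyclic π system is continuous.
Tallying contributions gives 4 × 2 = 8 from the 4 double-bond units.
8 = 4(2); a planar, fully conjugated 4n system is antiaromatic.
This is cyclooctatetraene.

Antiaromatic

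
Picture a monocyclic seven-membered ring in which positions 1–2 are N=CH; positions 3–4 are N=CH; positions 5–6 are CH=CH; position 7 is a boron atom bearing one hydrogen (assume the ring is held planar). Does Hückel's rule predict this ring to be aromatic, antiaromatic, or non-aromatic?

All ring atoms are sp² and supply a p orbital to the ring (each doubly-bonded ring atom is sp² with one p-orbital electron; each =N– nitrogen is pyridine-type (lone pair in the sp² plane, one electron in the p orbital); the boron has an empty p orbital); the conjugation is uninterrupted.
Adding the contributions, 3 × 2 = 6 from the double-bond units + 0 from the BH atom = 6.
With 6 π electrons (n = 1), the Hückel 4n+2 condition holds.

Aromatic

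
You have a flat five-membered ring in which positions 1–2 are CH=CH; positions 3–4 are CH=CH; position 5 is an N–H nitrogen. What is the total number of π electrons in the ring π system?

Check conjugation: the double-bond atoms are sp², each contributing one p electron; the pyrrole-type nitrogen donates its lone pair from the p orbital — every position has a p orbital, so the cyclic π system is continuous.
π-electron count: 2 × 2 = 4 from the double-bond units + 2 from the NH atom = 6.

6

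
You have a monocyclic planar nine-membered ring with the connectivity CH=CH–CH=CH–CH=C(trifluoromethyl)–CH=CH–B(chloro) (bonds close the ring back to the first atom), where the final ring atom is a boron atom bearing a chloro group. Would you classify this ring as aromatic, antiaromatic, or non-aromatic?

All ring atoms are sp² and supply a p orbital to the ring (every atom in a ring double bond is sp² and brings one electron to the p orbital; the boron has an empty p orbital); the conjugation is uninterrupted.
π-electron count: 4 × 2 = 8 from the double-bond units + 0 from the B(chloro) atom = 8.
8 is a 4n count (n = 2), so the planar conjugated ring is antiaromatic.

Antiaromatic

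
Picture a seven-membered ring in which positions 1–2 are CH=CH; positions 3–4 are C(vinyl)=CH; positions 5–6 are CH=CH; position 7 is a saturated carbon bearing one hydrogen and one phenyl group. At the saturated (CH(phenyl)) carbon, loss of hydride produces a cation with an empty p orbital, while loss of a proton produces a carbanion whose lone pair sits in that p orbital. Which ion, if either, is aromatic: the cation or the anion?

In either ion the ring is fully conjugated: every atom, including the new sp² carbon, supplies a p orbital.
Cation: 3 × 2 + 0 = 6 π electrons → 4(1)+2, aromatic.
Anion: 3 × 2 + 2 = 8 π electrons → 4(2), antiaromatic.

The cation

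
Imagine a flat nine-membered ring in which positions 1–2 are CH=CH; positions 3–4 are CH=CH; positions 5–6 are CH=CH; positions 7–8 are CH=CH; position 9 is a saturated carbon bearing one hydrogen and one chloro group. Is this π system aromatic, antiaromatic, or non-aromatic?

Because that saturated carbon is sp³ and has no p orbital in the ring π system at the CH(chloro) position, the π system cannot extend all the way around the ring.
Without a continuous loop of overlapping p orbitals the Hückel electron count never comes into play.

Non-aromatic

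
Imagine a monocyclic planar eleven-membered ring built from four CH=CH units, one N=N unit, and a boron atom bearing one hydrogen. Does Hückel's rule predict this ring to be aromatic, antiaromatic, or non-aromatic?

Aromatic

All ring atoms are sp² and supply a p orbital to the ring (each doubly-bonded ring atom is sp² with one p-orbital electron; the doubly-bonded nitrogens are pyridine-type — their lone pairs lie in the ring plane, leaving one electron in the p orbital; the boron has an empty p orbital); the conjugation is uninterrupted.
π-electron count: 5 × 2 = 10 from the double-bond units + 0 from the BH atom = 10.
10 = 4(2) + 2, which satisfies Hückel's 4n+2 rule.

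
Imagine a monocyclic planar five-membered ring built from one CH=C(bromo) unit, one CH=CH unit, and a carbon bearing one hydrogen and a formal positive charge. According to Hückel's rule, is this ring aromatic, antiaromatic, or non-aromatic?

Antiaromatic

All ring atoms are sp² and supply a p orbital to the ring (each doubly-bonded ring atom is sp² with one p-orbital electron; the carbocation has an empty p orbital); the conjugation is uninterrupted.
π-electron count: 2 × 2 = 4 from the double-bond units + 0 from the CH(+) atom = 4.
4 is a 4n count (n = 1), so the planar conjugated ring is antiaromatic.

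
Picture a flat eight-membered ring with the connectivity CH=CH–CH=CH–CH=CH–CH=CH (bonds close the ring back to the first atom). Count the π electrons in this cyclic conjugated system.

Every ring atom contributes a p orbital perpendicular to the ring (the double-bond atoms are sp², each contributing one p electron), so the π system is cyclic and fully conjugated.
π-electron count: 4 × 2 = 8 from the 4 double-bond units.

8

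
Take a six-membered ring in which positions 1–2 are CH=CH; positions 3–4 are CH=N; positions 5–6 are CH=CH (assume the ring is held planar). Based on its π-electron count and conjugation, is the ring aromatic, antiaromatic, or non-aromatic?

Aromatic

All ring atoms are sp² and supply a p orbital to the ring (the double-bond atoms are sp², each contributing one p electron; each sp² =N– keeps its lone pair in-plane and puts one electron into the π system); the conjugation is uninterrupted.
Tallying contributions gives 3 × 2 = 6 from the 3 double-bond units.
With 6 π electrons (n = 1), the Hückel 4n+2 condition holds.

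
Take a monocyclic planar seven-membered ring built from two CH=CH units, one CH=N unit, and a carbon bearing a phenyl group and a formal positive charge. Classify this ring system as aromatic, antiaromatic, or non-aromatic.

The p orbitals form a continuous loop: each doubly-bonded ring atom is sp² with one p-orbital electron; each sp² =N– keeps its lone pair in-plane and puts one electron into the π system; the carbocation has an empty p orbital. The ring is fully conjugated.
Adding the contributions, 3 × 2 = 6 from the double-bond units + 0 from the C(phenyl)(+) atom = 6.
With 6 π electrons (n = 1), the Hückel 4n+2 condition holds.

Aromatic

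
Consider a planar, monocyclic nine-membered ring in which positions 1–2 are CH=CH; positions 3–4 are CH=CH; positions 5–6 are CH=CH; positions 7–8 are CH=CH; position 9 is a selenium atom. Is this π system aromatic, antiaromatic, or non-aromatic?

All ring atoms are sp² and supply a p orbital to the ring (each doubly-bonded ring atom is sp² with one p-orbital electron; the selenium donates one lone pair from its p orbital); the conjugation is uninterrupted.
Adding the contributions, 4 × 2 = 8 from the double-bond units + 2 from the Se atom = 10.
With 10 π electrons (n = 2), the Hückel 4n+2 condition holds.

Aromatic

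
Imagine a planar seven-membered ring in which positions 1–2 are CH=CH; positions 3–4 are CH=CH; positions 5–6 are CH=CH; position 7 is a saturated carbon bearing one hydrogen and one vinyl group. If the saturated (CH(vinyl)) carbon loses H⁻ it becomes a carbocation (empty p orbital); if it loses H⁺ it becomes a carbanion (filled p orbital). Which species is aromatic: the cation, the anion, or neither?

Once that carbon is sp², every ring atom has a p orbital and both ions are fully conjugated.
Cation: 3 × 2 + 0 = 6 π electrons → 4(1)+2, aromatic.
Anion: 3 × 2 + 2 = 8 π electrons → 4(2), antiaromatic.

The cation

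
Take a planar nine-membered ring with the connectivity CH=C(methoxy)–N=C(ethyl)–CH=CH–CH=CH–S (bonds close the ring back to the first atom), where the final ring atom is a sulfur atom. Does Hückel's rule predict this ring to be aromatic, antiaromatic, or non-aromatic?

Aromatic

Every ring atom contributes a p orbital perpendicular to the ring (the double-bond atoms are sp², each contributing one p electron; each sp² =N– keeps its lone pair in-plane and puts one electron into the π system; the sulfur donates one lone pair from its p orbital), so the π system is cyclic and fully conjugated.
Adding the contributions, 4 × 2 = 8 from the double-bond units + 2 from the S atom = 10.
10 = 4(2) + 2, which satisfies Hückel's 4n+2 rule.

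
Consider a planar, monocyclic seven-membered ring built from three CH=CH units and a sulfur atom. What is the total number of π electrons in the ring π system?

All ring atoms are sp² and supply a p orbital to the ring (each doubly-bonded ring atom is sp² with one p-orbital electron; the sulfur donates one lone pair from its p orbital); the conjugation is uninterrupted.
Adding the contributions, 3 × 2 = 6 from the double-bond units + 2 from the S atom = 8.

8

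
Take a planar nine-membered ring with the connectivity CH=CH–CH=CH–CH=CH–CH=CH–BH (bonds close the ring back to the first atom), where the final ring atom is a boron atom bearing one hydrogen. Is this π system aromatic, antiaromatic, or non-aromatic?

Antiaromatic

All ring atoms are sp² and supply a p orbital to the ring (every atom in a ring double bond is sp² and brings one electron to the p orbital; the boron has an empty p orbital); the conjugation is uninterrupted.
π-electron count: 4 × 2 = 8 from the double-bond units + 0 from the BH atom = 8.
8 is a 4n count (n = 2), so the planar conjugated ring is antiaromatic.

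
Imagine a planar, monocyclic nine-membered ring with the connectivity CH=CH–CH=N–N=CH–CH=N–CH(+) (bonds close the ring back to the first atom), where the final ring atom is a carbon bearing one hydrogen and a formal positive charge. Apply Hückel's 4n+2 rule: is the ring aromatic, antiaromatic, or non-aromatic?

The p orbitals form a continuous loop: each doubly-bonded ring atom is sp² with one p-orbital electron; the doubly-bonded nitrogens are pyridine-type — their lone pairs lie in the ring plane, leaving one electron in the p orbital; the carbocation has an empty p orbital. The ring is fully conjugated.
Tallying contributions gives 4 × 2 = 8 from the double-bond units + 0 from the CH(+) atom = 8.
8 is a 4n count (n = 2), so the planar conjugated ring is antiaromatic.

Antiaromatic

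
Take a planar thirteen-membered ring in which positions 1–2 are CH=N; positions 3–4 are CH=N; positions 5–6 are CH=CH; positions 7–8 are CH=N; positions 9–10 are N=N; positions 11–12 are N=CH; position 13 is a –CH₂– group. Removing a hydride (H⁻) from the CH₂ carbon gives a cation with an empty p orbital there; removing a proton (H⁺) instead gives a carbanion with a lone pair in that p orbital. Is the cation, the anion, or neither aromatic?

Both ions have a continuous loop of p orbitals — each ring atom is sp².
Cation: 6 × 2 + 0 = 12 π electrons → 4(3), antiaromatic.
Anion: 6 × 2 + 2 = 14 π electrons → 4(3)+2, aromatic.

The anion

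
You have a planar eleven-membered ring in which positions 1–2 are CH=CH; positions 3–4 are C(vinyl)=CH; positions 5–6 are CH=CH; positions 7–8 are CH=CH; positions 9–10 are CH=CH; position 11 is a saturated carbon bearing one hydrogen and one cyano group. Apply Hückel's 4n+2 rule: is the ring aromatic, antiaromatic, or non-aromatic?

Non-aromatic

At the CH(cyano) position, that saturated carbon is sp³ and has no p orbital in the ring π system; the ring's p-orbital overlap is broken there.
Hückel's rule only applies to fully conjugated rings, so this one is simply non-aromatic.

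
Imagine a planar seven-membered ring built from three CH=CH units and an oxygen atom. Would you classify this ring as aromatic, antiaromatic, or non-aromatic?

Antiaromatic

All ring atoms are sp² and supply a p orbital to the ring (every atom in a ring double bond is sp² and brings one electron to the p orbital; the oxygen donates one lone pair from its p orbital); the conjugation is uninterrupted.
Adding the contributions, 3 × 2 = 6 from the double-bond units + 2 from the O atom = 8.
A 4n π count (8, n = 2) in a planar conjugated ring means antiaromatic.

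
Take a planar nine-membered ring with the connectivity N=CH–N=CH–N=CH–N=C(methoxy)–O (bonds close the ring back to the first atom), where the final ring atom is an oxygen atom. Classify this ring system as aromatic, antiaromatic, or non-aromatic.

The p orbitals form a continuous loop: each doubly-bonded ring atom is sp² with one p-orbital electron; each sp² =N– keeps its lone pair in-plane and puts one electron into the π system; the oxygen donates one lone pair from its p orbital. The ring is fully conjugated.
π-electron count: 4 × 2 = 8 from the double-bond units + 2 from the O atom = 10.
That gives a 4n+2 count (10, n = 2).

Aromatic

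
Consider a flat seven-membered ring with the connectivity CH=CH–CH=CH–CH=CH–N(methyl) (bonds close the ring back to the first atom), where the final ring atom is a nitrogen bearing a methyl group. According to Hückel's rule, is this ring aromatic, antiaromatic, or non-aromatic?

Antiaromatic

All ring atoms are sp² and supply a p orbital to the ring (each doubly-bonded ring atom is sp² with one p-orbital electron; the pyrrole-type nitrogen donates its lone pair from the p orbital); the conjugation is uninterrupted.
Tallying contributions gives 3 × 2 = 6 from the double-bond units + 2 from the N(methyl) atom = 8.
With 8 = 4·2 π electrons, Hückel's rule classifies the planar ring as antiaromatic.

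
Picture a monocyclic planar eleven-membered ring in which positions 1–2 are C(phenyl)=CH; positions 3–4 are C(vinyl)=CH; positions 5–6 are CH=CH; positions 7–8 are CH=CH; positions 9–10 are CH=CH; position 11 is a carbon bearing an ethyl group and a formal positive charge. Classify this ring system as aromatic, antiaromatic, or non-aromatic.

Aromatic

The p orbitals form a continuous loop: every atom in a ring double bond is sp² and brings one electron to the p orbital; the carbocation has an empty p orbital. The ring is fully conjugated.
Tallying contributions gives 5 × 2 = 10 from the double-bond units + 0 from the C(ethyl)(+) atom = 10.
With 10 π electrons (n = 2), the Hückel 4n+2 condition holds.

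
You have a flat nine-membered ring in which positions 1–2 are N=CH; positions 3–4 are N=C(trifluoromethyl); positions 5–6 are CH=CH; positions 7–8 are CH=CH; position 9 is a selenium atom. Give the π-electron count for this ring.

All ring atoms are sp² and supply a p orbital to the ring (every atom in a ring double bond is sp² and brings one electron to the p orbital; each sp² =N– keeps its lone pair in-plane and puts one electron into the π system; the selenium donates one lone pair from its p orbital); the conjugation is uninterrupted.
Adding the contributions, 4 × 2 = 8 from the double-bond units + 2 from the Se atom = 10.

10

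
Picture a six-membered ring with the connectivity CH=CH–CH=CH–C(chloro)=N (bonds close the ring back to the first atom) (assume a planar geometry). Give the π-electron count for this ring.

6

All ring atoms are sp² and supply a p orbital to the ring (the double-bond atoms are sp², each contributing one p electron; each =N– nitrogen is pyridine-type (lone pair in the sp² plane, one electron in the p orbital)); the conjugation is uninterrupted.
Adding the contributions, 3 × 2 = 6 from the 3 double-bond units.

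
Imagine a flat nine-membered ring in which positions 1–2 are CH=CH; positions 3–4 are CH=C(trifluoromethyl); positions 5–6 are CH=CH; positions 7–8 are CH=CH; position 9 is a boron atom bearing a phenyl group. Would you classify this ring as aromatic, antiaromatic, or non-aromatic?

Every ring atom contributes a p orbital perpendicular to the ring (each doubly-bonded ring atom is sp² with one p-orbital electron; the boron has an empty p orbital), so the π system is cyclic and fully conjugated.
Tallying contributions gives 4 × 2 = 8 from the double-bond units + 0 from the B(phenyl) atom = 8.
8 = 4(2); a planar, fully conjugated 4n system is antiaromatic.

Antiaromatic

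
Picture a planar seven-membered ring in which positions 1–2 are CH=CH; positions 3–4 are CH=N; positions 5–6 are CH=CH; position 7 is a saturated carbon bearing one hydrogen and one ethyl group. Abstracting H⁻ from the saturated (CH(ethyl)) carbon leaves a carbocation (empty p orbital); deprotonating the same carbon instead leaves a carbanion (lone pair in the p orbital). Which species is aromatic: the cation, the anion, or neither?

In both ions every ring atom is sp² and contributes a p orbital, so both rings are fully conjugated.
Cation: 3 × 2 + 0 = 6 π electrons → 4(1)+2, aromatic.
Anion: 3 × 2 + 2 = 8 π electrons → 4(2), antiaromatic.

The cation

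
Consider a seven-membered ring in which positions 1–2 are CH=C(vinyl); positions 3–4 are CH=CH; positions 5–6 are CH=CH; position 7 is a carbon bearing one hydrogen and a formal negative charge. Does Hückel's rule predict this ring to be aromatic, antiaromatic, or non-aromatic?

Antiaromatic

Check conjugation: the double-bond atoms are sp², each contributing one p electron; the carbanion's lone pair occupies the p orbital — every position has a p orbital, so the cyclic π system is continuous.
π-electron count: 3 × 2 = 6 from the double-bond units + 2 from the CH(-) atom = 8.
A 4n π count (8, n = 2) in a planar conjugated ring means antiaromatic.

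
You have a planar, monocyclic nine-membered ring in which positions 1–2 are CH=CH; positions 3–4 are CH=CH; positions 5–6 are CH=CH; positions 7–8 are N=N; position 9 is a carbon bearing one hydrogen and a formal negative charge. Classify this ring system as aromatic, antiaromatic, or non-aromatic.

Aromatic

Every ring atom contributes a p orbital perpendicular to the ring (each doubly-bonded ring atom is sp² with one p-orbital electron; each sp² =N– keeps its lone pair in-plane and puts one electron into the π system; the carbanion's lone pair occupies the p orbital), so the π system is cyclic and fully conjugated.
Tallying contributions gives 4 × 2 = 8 from the double-bond units + 2 from the CH(-) atom = 10.
That gives a 4n+2 count (10, n = 2).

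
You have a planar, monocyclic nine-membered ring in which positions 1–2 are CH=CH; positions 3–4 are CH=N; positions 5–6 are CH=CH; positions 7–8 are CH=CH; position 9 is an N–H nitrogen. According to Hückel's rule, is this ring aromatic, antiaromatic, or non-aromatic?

The p orbitals form a continuous loop: the double-bond atoms are sp², each contributing one p electron; each =N– nitrogen is pyridine-type (lone pair in the sp² plane, one electron in the p orbital); the pyrrole-type nitrogen donates its lone pair from the p orbital. The ring is fully conjugated.
Tallying contributions gives 4 × 2 = 8 from the double-bond units + 2 from the NH atom = 10.
Since 10 = 4·2 + 2, the ring meets the 4n+2 criterion.

Aromatic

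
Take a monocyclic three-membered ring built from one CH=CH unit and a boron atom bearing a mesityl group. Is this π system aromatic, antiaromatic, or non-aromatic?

All ring atoms are sp² and supply a p orbital to the ring (every atom in a ring double bond is sp² and brings one electron to the p orbital; the boron has an empty p orbital); the conjugation is uninterrupted.
Tallying contributions gives 1 × 2 = 2 from the double-bond unit + 0 from the B(mesityl) atom = 2.
That gives a 4n+2 count (2, n = 0).

Aromatic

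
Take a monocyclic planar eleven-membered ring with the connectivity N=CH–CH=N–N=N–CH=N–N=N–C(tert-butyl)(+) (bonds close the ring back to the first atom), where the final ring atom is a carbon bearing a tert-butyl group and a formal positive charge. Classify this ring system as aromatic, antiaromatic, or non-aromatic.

Aromatic

Every ring atom contributes a p orbital perpendicular to the ring (the double-bond atoms are sp², each contributing one p electron; the doubly-bonded nitrogens are pyridine-type — their lone pairs lie in the ring plane, leaving one electron in the p orbital; the carbocation has an empty p orbital), so the π system is cyclic and fully conjugated.
π-electron count: 5 × 2 = 10 from the double-bond units + 0 from the C(tert-butyl)(+) atom = 10.
10 = 4(2) + 2, which satisfies Hückel's 4n+2 rule.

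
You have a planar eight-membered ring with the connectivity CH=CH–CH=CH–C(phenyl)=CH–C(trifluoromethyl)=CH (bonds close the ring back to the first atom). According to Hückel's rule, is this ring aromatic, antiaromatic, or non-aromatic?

Every ring atom contributes a p orbital perpendicular to the ring (the double-bond atoms are sp², each contributing one p electron), so the π system is cyclic and fully conjugated.
Adding the contributions, 4 × 2 = 8 from the 4 double-bond units.
8 is a 4n count (n = 2), so the planar conjugated ring is antiaromatic.

Antiaromatic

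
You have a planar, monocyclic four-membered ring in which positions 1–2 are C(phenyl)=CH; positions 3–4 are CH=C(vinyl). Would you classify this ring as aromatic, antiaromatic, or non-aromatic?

Antiaromatic

The p orbitals form a continuous loop: the double-bond atoms are sp², each contributing one p electron. The ring is fully conjugated.
π-electron count: 2 × 2 = 4 from the 2 double-bond units.
A 4n π count (4, n = 1) in a planar conjugated ring means antiaromatic.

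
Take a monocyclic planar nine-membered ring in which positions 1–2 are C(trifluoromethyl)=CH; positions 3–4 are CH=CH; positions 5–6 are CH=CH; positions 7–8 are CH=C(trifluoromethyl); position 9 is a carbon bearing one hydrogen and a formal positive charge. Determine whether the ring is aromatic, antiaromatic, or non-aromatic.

Antiaromatic

All ring atoms are sp² and supply a p orbital to the ring (the double-bond atoms are sp², each contributing one p electron; the carbocation has an empty p orbital); the conjugation is uninterrupted.
Tallying contributions gives 4 × 2 = 8 from the double-bond units + 0 from the CH(+) atom = 8.
A 4n π count (8, n = 2) in a planar conjugated ring means antiaromatic.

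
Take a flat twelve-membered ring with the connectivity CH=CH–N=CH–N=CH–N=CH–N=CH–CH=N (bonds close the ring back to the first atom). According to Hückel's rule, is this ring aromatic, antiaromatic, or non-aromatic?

Antiaromatic

The p orbitals form a continuous loop: each doubly-bonded ring atom is sp² with one p-orbital electron; each sp² =N– keeps its lone pair in-plane and puts one electron into the π system. The ring is fully conjugated.
Counting π electrons: 6 × 2 = 12 from the 6 double-bond units.
A 4n π count (12, n = 3) in a planar conjugated ring means antiaromatic.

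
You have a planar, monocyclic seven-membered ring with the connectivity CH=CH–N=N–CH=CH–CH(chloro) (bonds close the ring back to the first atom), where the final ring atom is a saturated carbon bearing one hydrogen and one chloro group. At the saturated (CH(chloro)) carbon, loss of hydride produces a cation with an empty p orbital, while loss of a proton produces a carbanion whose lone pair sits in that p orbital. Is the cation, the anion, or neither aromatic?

In either ion the ring is fully conjugated: every atom, including the new sp² carbon, supplies a p orbital.
Cation: 3 × 2 + 0 = 6 π electrons → 4(1)+2, aromatic.
Anion: 3 × 2 + 2 = 8 π electrons → 4(2), antiaromatic.

The cation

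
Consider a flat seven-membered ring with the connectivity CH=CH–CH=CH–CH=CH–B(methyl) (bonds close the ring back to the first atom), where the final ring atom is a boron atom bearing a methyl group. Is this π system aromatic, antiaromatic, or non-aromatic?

Aromatic

The p orbitals form a continuous loop: each doubly-bonded ring atom is sp² with one p-orbital electron; the boron has an empty p orbital. The ring is fully conjugated.
Tallying contributions gives 3 × 2 = 6 from the double-bond units + 0 from the B(methyl) atom = 6.
Since 6 = 4·1 + 2, the ring meets the 4n+2 criterion.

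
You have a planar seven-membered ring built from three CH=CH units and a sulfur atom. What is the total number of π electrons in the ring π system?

All ring atoms are sp² and supply a p orbital to the ring (each doubly-bonded ring atom is sp² with one p-orbital electron; the sulfur donates one lone pair from its p orbital); the conjugation is uninterrupted.
Counting π electrons: 3 × 2 = 6 from the double-bond units + 2 from the S atom = 8.

8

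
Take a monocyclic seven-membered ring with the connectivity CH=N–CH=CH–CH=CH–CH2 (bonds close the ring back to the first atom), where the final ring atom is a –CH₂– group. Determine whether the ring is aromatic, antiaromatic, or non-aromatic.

Non-aromatic

At the CH2 position, the tetrahedral CH₂ carbon is sp³ and has no p orbital in the ring π system; the ring's p-orbital overlap is broken there.
A ring that is not fully conjugated cannot be aromatic or antiaromatic regardless of its π-electron count.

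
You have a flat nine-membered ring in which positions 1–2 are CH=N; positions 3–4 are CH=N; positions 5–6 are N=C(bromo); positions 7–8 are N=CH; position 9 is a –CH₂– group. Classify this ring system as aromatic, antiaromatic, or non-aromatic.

The CH2 position has four σ bonds — the tetrahedral CH₂ carbon is sp³ and has no p orbital in the ring π system — so the cyclic conjugation is interrupted.
Broken conjugation rules out both aromaticity and antiaromaticity.

Non-aromatic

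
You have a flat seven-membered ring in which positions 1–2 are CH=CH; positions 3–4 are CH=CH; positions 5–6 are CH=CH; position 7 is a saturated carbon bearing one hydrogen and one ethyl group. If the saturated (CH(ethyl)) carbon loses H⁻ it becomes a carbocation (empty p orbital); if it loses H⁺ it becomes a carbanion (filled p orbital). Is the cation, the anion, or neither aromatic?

The cation

In either ion the ring is fully conjugated: every atom, including the new sp² carbon, supplies a p orbital.
Cation: 3 × 2 + 0 = 6 π electrons → 4(1)+2, aromatic.
Anion: 3 × 2 + 2 = 8 π electrons → 4(2), antiaromatic.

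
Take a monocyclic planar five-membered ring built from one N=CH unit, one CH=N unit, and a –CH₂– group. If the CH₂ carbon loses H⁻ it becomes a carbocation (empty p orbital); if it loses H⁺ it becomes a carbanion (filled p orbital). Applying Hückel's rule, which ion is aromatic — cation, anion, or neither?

The anion

In either ion the ring is fully conjugated: every atom, including the new sp² carbon, supplies a p orbital.
Cation: 2 × 2 + 0 = 4 π electrons → 4(1), antiaromatic.
Anion: 2 × 2 + 2 = 6 π electrons → 4(1)+2, aromatic.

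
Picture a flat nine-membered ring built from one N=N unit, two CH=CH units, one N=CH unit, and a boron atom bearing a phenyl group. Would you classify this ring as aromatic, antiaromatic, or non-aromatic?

The p orbitals form a continuous loop: every atom in a ring double bond is sp² and brings one electron to the p orbital; each sp² =N– keeps its lone pair in-plane and puts one electron into the π system; the boron has an empty p orbital. The ring is fully conjugated.
Adding the contributions, 4 × 2 = 8 from the double-bond units + 0 from the B(phenyl) atom = 8.
A 4n π count (8, n = 2) in a planar conjugated ring means antiaromatic.

Antiaromatic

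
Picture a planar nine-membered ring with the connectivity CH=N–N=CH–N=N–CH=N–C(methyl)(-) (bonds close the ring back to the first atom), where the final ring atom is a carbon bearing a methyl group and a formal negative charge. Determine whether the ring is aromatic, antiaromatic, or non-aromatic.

The p orbitals form a continuous loop: every atom in a ring double bond is sp² and brings one electron to the p orbital; each sp² =N– keeps its lone pair in-plane and puts one electron into the π system; the carbanion's lone pair occupies the p orbital. The ring is fully conjugated.
Adding the contributions, 4 × 2 = 8 from the double-bond units + 2 from the C(methyl)(-) atom = 10.
With 10 π electrons (n = 2), the Hückel 4n+2 condition holds.

Aromatic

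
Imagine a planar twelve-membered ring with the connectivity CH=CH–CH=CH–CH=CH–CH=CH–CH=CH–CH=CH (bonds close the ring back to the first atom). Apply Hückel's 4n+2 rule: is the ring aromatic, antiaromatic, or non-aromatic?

The p orbitals form a continuous loop: every atom in a ring double bond is sp² and brings one electron to the p orbital. The ring is fully conjugated.
Counting π electrons: 6 × 2 = 12 from the 6 double-bond units.
A 4n π count (12, n = 3) in a planar conjugated ring means antiaromatic.

Antiaromatic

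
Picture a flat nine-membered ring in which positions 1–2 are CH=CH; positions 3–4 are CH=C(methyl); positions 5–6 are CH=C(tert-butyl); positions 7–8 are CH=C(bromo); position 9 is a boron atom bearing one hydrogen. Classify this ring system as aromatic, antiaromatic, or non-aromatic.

Antiaromatic

Check conjugation: each doubly-bonded ring atom is sp² with one p-orbital electron; the boron has an empty p orbital — every position has a p orbital, so the cyclic π system is continuous.
Tallying contributions gives 4 × 2 = 8 from the double-bond units + 0 from the BH atom = 8.
With 8 = 4·2 π electrons, Hückel's rule classifies the planar ring as antiaromatic.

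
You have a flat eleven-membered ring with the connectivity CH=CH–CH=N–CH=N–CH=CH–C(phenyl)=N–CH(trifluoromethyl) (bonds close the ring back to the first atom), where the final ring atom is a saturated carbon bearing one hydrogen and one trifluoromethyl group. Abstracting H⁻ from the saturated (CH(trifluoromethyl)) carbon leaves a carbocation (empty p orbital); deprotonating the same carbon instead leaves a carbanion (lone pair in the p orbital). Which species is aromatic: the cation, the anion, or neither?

The cation

Once that carbon is sp², every ring atom has a p orbital and both ions are fully conjugated.
Cation: 5 × 2 + 0 = 10 π electrons → 4(2)+2, aromatic.
Anion: 5 × 2 + 2 = 12 π electrons → 4(3), antiaromatic.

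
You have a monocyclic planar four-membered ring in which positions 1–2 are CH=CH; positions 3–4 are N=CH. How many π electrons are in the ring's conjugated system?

All ring atoms are sp² and supply a p orbital to the ring (every atom in a ring double bond is sp² and brings one electron to the p orbital; each =N– nitrogen is pyridine-type (lone pair in the sp² plane, one electron in the p orbital)); the conjugation is uninterrupted.
Tallying contributions gives 2 × 2 = 4 from the 2 double-bond units.

4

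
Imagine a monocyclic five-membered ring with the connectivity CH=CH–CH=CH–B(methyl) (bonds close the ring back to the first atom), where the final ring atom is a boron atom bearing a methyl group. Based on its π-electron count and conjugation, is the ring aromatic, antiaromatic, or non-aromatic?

Antiaromatic

All ring atoms are sp² and supply a p orbital to the ring (the double-bond atoms are sp², each contributing one p electron; the boron has an empty p orbital); the conjugation is uninterrupted.
Adding the contributions, 2 × 2 = 4 from the double-bond units + 0 from the B(methyl) atom = 4.
4 is a 4n count (n = 1), so the planar conjugated ring is antiaromatic.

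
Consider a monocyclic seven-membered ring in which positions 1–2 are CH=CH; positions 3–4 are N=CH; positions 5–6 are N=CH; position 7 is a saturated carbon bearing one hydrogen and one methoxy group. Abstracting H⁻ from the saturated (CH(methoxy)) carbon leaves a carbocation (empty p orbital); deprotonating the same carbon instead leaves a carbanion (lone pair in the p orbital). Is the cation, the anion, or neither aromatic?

In both ions every ring atom is sp² and contributes a p orbital, so both rings are fully conjugated.
Cation: 3 × 2 + 0 = 6 π electrons → 4(1)+2, aromatic.
Anion: 3 × 2 + 2 = 8 π electrons → 4(2), antiaromatic.

The cation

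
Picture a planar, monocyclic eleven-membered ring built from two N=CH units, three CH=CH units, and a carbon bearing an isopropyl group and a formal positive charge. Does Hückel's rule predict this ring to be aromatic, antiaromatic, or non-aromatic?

Check conjugation: the double-bond atoms are sp², each contributing one p electron; the doubly-bonded nitrogens are pyridine-type — their lone pairs lie in the ring plane, leaving one electron in the p orbital; the carbocation has an empty p orbital — every position has a p orbital, so the cyclic π system is continuous.
Tallying contributions gives 5 × 2 = 10 from the double-bond units + 0 from the C(isopropyl)(+) atom = 10.
That gives a 4n+2 count (10, n = 2).

Aromatic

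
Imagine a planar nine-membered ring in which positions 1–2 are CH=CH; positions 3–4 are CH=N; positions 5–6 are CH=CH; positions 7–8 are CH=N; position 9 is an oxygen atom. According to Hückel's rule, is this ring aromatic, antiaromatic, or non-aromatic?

Aromatic

Check conjugation: each doubly-bonded ring atom is sp² with one p-orbital electron; each =N– nitrogen is pyridine-type (lone pair in the sp² plane, one electron in the p orbital); the oxygen donates one lone pair from its p orbital — every position has a p orbital, so the cyclic π system is continuous.
Adding the contributions, 4 × 2 = 8 from the double-bond units + 2 from the O atom = 10.
10 = 4(2) + 2, which satisfies Hückel's 4n+2 rule.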